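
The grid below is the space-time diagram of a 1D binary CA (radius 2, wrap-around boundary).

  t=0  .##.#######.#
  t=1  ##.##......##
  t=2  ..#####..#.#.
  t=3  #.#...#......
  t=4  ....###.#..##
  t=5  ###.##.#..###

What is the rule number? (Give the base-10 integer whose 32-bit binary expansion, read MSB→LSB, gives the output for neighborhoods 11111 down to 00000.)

  [31] ##### => .  t=0,i=6
  [30] ####. => .  t=0,i=9
  [29] ###.# => .  t=0,i=10
  [28] ###.. => #  t=2,i=6
  [27] ##.## => #  t=0,i=3
  [26] ##.#. => #  t=0,i=11
  [25] ##..# => .  t=2,i=7
  [24] ##... => #  t=1,i=5
  [23] #.### => #  t=0,i=4
  [22] #.##. => #  t=0,i=1
  [21] #.#.# => #  t=0,i=12
  [20] #.#.. => .  t=2,i=11
  [19] #..## => #  t=4,i=10
  [18] #..#. => .  t=2,i=8
  [17] #...# => #  t=2,i=0
  [16] #.... => #  t=1,i=6
  [15] .#### => .  t=0,i=5
  [14] .###. => #  t=4,i=5
  [13] .##.# => .  t=0,i=2
  [12] .##.. => #  t=1,i=4
  [11] .#.## => #  t=0,i=0
  [10] .#.#. => .  t=2,i=10
  [9] .#..# => .  t=4,i=9
  [8] .#... => .  t=2,i=12
  [7] ..### => #  t=1,i=11
  [6] ..##. => #  t=4,i=11
  [5] ..#.# => .  t=2,i=9
  [4] ..#.. => #  t=3,i=6
  [3] ...## => .  t=1,i=10
  [2] ...#. => #  t=3,i=5
  [1] ....# => #  t=1,i=9
  [0] ..... => .  t=1,i=7
  bits 00011101111010110101100011010110 = 501962966

501962966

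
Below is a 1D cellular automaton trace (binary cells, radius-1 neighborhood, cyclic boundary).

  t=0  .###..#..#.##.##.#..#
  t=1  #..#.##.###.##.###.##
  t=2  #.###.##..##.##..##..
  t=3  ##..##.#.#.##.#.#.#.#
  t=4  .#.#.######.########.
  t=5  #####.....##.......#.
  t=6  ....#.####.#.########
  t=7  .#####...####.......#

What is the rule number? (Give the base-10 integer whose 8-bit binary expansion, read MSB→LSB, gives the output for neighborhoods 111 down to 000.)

  ###|.  b7=0 t=0,i=2
  ##.|#  b6=1 t=0,i=3
  #.#|#  b5=1 t=0,i=0
  #..|.  b4=0 t=0,i=4
  .##|.  b3=0 t=0,i=1
  .#.|#  b2=1 t=0,i=6
  ..#|#  b1=1 t=0,i=5
  ...|#  b0=1 t=5,i=6
  bits 01100111 = 103

103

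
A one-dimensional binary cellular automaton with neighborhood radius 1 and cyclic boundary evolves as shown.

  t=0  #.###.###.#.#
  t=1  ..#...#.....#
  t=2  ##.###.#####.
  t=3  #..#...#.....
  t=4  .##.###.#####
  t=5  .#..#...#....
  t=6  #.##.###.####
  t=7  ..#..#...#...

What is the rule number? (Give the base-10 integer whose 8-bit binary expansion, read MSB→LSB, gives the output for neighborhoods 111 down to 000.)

  [7] ### => .  t=0,i=3
  [6] ##. => .  t=0,i=0
  [5] #.# => .  t=0,i=1
  [4] #.. => #  t=1,i=0
  [3] .## => #  t=0,i=2
  [2] .#. => .  t=0,i=10
  [1] ..# => #  t=1,i=1
  [0] ... => #  t=1,i=4
  bits 00011011 = 27

27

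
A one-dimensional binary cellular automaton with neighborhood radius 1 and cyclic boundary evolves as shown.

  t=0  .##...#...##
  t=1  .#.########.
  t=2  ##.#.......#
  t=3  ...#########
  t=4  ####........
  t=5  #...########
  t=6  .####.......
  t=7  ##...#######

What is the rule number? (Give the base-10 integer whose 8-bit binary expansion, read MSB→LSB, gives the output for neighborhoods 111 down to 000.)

31

  ### -> .   bit 7 = 0  t=1,i=4
  ##. -> .   bit 6 = 0  t=0,i=2
  #.# -> .   bit 5 = 0  t=0,i=0
  #.. -> #   bit 4 = 1  t=0,i=3
  .## -> #   bit 3 = 1  t=0,i=1
  .#. -> #   bit 2 = 1  t=0,i=6
  ..# -> #   bit 1 = 1  t=0,i=5
  ... -> #   bit 0 = 1  t=0,i=4
  bits 00011111 = 31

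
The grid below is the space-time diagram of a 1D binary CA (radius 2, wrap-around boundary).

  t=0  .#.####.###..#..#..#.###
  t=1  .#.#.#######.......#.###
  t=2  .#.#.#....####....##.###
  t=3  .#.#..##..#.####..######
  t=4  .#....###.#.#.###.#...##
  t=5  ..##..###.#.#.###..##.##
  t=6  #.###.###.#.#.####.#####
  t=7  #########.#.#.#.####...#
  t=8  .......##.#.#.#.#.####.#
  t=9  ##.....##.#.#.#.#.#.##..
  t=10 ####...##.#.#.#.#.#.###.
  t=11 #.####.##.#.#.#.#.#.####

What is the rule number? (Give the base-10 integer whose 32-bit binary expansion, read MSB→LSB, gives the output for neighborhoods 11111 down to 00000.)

2078503396

  #####|.  b31=0 t=1,i=7
  ####.|#  b30=1 t=0,i=5
  ###.#|#  b29=1 t=0,i=6
  ###..|#  b28=1 t=0,i=10
  ##.##|#  b27=1 t=0,i=7
  ##.#.|.  b26=0 t=0,i=0
  ##..#|#  b25=1 t=0,i=11
  ##...|#  b24=1 t=1,i=12
  #.###|#  b23=1 t=0,i=3
  #.##.|#  b22=1 t=5,i=22
  #.#.#|#  b21=1 t=0,i=1
  #.#..|.  b20=0 t=2,i=5
  #..##|.  b19=0 t=3,i=5
  #..#.|.  b18=0 t=0,i=12
  #...#|#  b17=1 t=4,i=20
  #....|#  b16=1 t=1,i=13
  .####|.  b15=0 t=0,i=4
  .###.|#  b14=1 t=0,i=9
  .##.#|#  b13=1 t=2,i=19
  .##..|#  b12=1 t=3,i=7
  .#.##|.  b11=0 t=0,i=2
  .#.#.|.  b10=0 t=1,i=2
  .#..#|.  b9=0 t=0,i=14
  .#...|#  b8=1 t=2,i=6
  ..###|#  b7=1 t=2,i=10
  ..##.|#  b6=1 t=2,i=18
  ..#.#|#  b5=1 t=0,i=19
  ..#..|.  b4=0 t=0,i=13
  ...##|.  b3=0 t=2,i=9
  ...#.|#  b2=1 t=1,i=18
  ....#|.  b1=0 t=1,i=17
  .....|.  b0=0 t=1,i=14
  bits 01111011111000110111000111100100 = 2078503396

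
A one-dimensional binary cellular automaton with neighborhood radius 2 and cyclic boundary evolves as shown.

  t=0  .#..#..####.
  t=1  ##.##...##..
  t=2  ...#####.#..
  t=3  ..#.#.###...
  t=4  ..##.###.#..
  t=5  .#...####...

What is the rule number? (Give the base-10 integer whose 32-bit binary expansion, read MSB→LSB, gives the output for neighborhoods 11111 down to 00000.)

1707531320

  [31] ##### => .  t=2,i=5
  [30] ####. => #  t=0,i=9
  [29] ###.# => #  t=2,i=7
  [28] ###.. => .  t=0,i=10
  [27] ##.## => .  t=1,i=2
  [26] ##.#. => #  t=2,i=8
  [25] ##..# => .  t=0,i=11
  [24] ##... => #  t=1,i=5
  [23] #.### => #  t=3,i=6
  [22] #.##. => #  t=1,i=3
  [21] #.#.# => .  t=3,i=4
  [20] #.#.. => .  t=2,i=9
  [19] #..## => .  t=0,i=6
  [18] #..#. => #  t=0,i=0
  [17] #...# => #  t=1,i=6
  [16] #.... => .  t=2,i=11
  [15] .#### => #  t=0,i=8
  [14] .###. => #  t=3,i=7
  [13] .##.# => .  t=1,i=1
  [12] .##.. => #  t=1,i=4
  [11] .#.## => #  t=3,i=5
  [10] .#.#. => #  t=3,i=3
  [9] .#..# => .  t=0,i=2
  [8] .#... => .  t=2,i=10
  [7] ..### => .  t=0,i=7
  [6] ..##. => .  t=1,i=0
  [5] ..#.# => #  t=3,i=2
  [4] ..#.. => #  t=0,i=1
  [3] ...## => #  t=1,i=7
  [2] ...#. => .  t=3,i=1
  [1] ....# => .  t=2,i=1
  [0] ..... => .  t=2,i=0
  bits 01100101110001101101110000111000 = 1707531320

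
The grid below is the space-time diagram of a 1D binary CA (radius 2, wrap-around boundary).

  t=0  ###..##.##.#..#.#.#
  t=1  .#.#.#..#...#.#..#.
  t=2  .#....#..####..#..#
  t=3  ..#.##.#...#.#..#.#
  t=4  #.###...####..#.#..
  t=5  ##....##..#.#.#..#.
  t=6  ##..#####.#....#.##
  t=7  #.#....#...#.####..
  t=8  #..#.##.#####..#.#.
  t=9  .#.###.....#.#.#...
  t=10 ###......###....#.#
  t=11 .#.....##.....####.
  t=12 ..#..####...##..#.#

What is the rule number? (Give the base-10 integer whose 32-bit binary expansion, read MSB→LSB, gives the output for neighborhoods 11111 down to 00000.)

1111628654

  #####|.  b31=0 t=6,i=6
  ####.|#  b30=1 t=0,i=1
  ###.#|.  b29=0 t=6,i=8
  ###..|.  b28=0 t=0,i=2
  ##.##|.  b27=0 t=0,i=7
  ##.#.|.  b26=0 t=0,i=10
  ##..#|#  b25=1 t=0,i=3
  ##...|.  b24=0 t=4,i=5
  #.###|.  b23=0 t=0,i=18
  #.##.|#  b22=1 t=0,i=8
  #.#.#|.  b21=0 t=0,i=16
  #.#..|.  b20=0 t=0,i=11
  #..##|.  b19=0 t=0,i=4
  #..#.|.  b18=0 t=0,i=13
  #...#|#  b17=1 t=1,i=10
  #....|.  b16=0 t=2,i=3
  .####|.  b15=0 t=0,i=0
  .###.|.  b14=0 t=4,i=3
  .##.#|.  b13=0 t=0,i=6
  .##..|#  b12=1 t=5,i=1
  .#.##|#  b11=1 t=0,i=17
  .#.#.|.  b10=0 t=0,i=15
  .#..#|#  b9=1 t=0,i=12
  .#...|#  b8=1 t=1,i=9
  ..###|.  b7=0 t=2,i=9
  ..##.|#  b6=1 t=0,i=5
  ..#.#|#  b5=1 t=0,i=14
  ..#..|.  b4=0 t=1,i=8
  ...##|#  b3=1 t=4,i=7
  ...#.|#  b2=1 t=1,i=11
  ....#|#  b1=1 t=2,i=4
  .....|.  b0=0 t=9,i=8
  bits 01000010010000100001101101101110 = 1111628654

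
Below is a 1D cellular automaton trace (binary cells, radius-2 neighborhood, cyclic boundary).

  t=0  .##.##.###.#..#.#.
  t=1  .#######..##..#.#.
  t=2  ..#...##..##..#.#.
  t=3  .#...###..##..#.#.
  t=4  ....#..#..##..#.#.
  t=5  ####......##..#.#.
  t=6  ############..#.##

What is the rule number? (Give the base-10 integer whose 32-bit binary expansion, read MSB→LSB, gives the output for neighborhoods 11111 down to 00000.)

  ##### -> .   bit 31 = 0  t=1,i=3
  ####. -> #   bit 30 = 1  t=1,i=6
  ###.# -> .   bit 29 = 0  t=0,i=9
  ###.. -> #   bit 28 = 1  t=1,i=7
  ##.## -> #   bit 27 = 1  t=0,i=3
  ##.#. -> #   bit 26 = 1  t=0,i=10
  ##..# -> .   bit 25 = 0  t=1,i=8
  ##... -> #   bit 24 = 1  t=5,i=4
  #.### -> #   bit 23 = 1  t=0,i=7
  #.##. -> #   bit 22 = 1  t=0,i=4
  #.#.# -> #   bit 21 = 1  t=5,i=16
  #.#.. -> #   bit 20 = 1  t=0,i=11
  #..## -> .   bit 19 = 0  t=0,i=0
  #..#. -> .   bit 18 = 0  t=0,i=13
  #...# -> .   bit 17 = 0  t=2,i=0
  #.... -> #   bit 16 = 1  t=4,i=0
  .#### -> #   bit 15 = 1  t=1,i=2
  .###. -> .   bit 14 = 0  t=0,i=8
  .##.# -> #   bit 13 = 1  t=0,i=2
  .##.. -> #   bit 12 = 1  t=1,i=11
  .#.## -> #   bit 11 = 1  t=5,i=17
  .#.#. -> .   bit 10 = 0  t=0,i=15
  .#..# -> .   bit 9 = 0  t=0,i=12
  .#... -> .   bit 8 = 0  t=2,i=3
  ..### -> .   bit 7 = 0  t=1,i=1
  ..##. -> #   bit 6 = 1  t=0,i=1
  ..#.# -> #   bit 5 = 1  t=0,i=14
  ..#.. -> .   bit 4 = 0  t=2,i=2
  ...## -> #   bit 3 = 1  t=2,i=5
  ...#. -> #   bit 2 = 1  t=2,i=1
  ....# -> #   bit 1 = 1  t=4,i=2
  ..... -> #   bit 0 = 1  t=4,i=1
  bits 01011101111100011011100001101111 = 1576122479

1576122479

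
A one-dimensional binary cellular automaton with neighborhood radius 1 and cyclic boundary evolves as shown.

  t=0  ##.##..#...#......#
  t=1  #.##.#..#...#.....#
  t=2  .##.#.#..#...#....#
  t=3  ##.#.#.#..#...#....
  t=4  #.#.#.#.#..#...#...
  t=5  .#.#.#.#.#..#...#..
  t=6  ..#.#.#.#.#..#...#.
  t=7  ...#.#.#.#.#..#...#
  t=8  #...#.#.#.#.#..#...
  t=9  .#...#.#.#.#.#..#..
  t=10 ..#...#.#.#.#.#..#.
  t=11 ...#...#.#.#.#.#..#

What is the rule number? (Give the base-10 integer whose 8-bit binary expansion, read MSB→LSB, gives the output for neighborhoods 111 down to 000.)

  [7] ### => #  t=0,i=0
  [6] ##. => .  t=0,i=1
  [5] #.# => #  t=0,i=2
  [4] #.. => #  t=0,i=5
  [3] .## => #  t=0,i=3
  [2] .#. => .  t=0,i=7
  [1] ..# => .  t=0,i=6
  [0] ... => .  t=0,i=9
  bits 10111000 = 184

184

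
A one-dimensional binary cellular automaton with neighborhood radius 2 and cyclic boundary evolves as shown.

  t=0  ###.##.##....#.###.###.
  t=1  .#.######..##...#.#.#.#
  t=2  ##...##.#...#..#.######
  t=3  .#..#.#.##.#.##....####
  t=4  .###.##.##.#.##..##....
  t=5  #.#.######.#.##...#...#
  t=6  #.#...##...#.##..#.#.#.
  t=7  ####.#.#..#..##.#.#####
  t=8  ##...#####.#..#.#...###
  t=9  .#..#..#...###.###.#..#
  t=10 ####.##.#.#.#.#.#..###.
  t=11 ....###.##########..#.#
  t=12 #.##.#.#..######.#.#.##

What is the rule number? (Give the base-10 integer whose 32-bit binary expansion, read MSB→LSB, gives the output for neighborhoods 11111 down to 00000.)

  [31] ##### => #  t=1,i=5
  [30] ####. => .  t=1,i=7
  [29] ###.# => .  t=0,i=2
  [28] ###.. => #  t=1,i=8
  [27] ##.## => #  t=0,i=3
  [26] ##.#. => .  t=2,i=7
  [25] ##..# => .  t=1,i=9
  [24] ##... => .  t=0,i=9
  [23] #.### => .  t=0,i=0
  [22] #.##. => #  t=0,i=4
  [21] #.#.# => #  t=1,i=1
  [20] #.#.. => #  t=2,i=8
  [19] #..## => .  t=1,i=10
  [18] #..#. => #  t=2,i=14
  [17] #...# => .  t=1,i=14
  [16] #.... => .  t=0,i=10
  [15] .#### => .  t=1,i=4
  [14] .###. => #  t=0,i=1
  [13] .##.# => #  t=0,i=5
  [12] .##.. => #  t=0,i=8
  [11] .#.## => .  t=0,i=14
  [10] .#.#. => #  t=1,i=0
  [9] .#..# => #  t=2,i=13
  [8] .#... => #  t=2,i=9
  [7] ..### => .  t=3,i=19
  [6] ..##. => .  t=1,i=11
  [5] ..#.# => .  t=0,i=13
  [4] ..#.. => .  t=2,i=12
  [3] ...## => #  t=2,i=4
  [2] ...#. => #  t=0,i=12
  [1] ....# => #  t=0,i=11
  [0] ..... => .  t=4,i=21
  bits 10011000011101000111011100001110 = 2557769486

2557769486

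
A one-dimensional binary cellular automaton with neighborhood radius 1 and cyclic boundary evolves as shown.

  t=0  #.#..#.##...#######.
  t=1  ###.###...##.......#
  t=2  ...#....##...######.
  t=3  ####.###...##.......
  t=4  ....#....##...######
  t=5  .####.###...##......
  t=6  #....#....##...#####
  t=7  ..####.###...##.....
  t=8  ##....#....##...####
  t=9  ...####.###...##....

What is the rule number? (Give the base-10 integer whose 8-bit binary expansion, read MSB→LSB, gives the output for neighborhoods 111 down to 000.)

39

  nb ###: next=.  (t=0,i=13, bit7=0)
  nb ##.: next=.  (t=0,i=8, bit6=0)
  nb #.#: next=#  (t=0,i=1, bit5=1)
  nb #..: next=.  (t=0,i=3, bit4=0)
  nb .##: next=.  (t=0,i=7, bit3=0)
  nb .#.: next=#  (t=0,i=0, bit2=1)
  nb ..#: next=#  (t=0,i=4, bit1=1)
  nb ...: next=#  (t=0,i=10, bit0=1)
  bits 00100111 = 39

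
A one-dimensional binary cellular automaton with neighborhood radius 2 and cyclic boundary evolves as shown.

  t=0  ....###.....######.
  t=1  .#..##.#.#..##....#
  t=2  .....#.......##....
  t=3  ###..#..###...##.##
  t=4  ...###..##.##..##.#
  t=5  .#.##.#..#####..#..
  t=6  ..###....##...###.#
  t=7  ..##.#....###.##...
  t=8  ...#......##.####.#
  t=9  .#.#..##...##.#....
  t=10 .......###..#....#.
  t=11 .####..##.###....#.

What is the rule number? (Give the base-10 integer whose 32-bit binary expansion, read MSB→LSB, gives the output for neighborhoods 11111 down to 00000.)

189200529

  [31] ##### => .  t=0,i=14
  [30] ####. => .  t=0,i=16
  [29] ###.# => .  t=6,i=16
  [28] ###.. => .  t=0,i=6
  [27] ##.## => #  t=3,i=16
  [26] ##.#. => .  t=1,i=6
  [25] ##..# => #  t=3,i=3
  [24] ##... => #  t=0,i=7
  [23] #.### => .  t=3,i=17
  [22] #.##. => #  t=4,i=11
  [21] #.#.# => .  t=1,i=7
  [20] #.#.. => .  t=1,i=1
  [19] #..## => .  t=1,i=3
  [18] #..#. => #  t=3,i=4
  [17] #...# => #  t=3,i=12
  [16] #.... => .  t=0,i=0
  [15] .#### => #  t=0,i=13
  [14] .###. => #  t=0,i=5
  [13] .##.# => #  t=1,i=5
  [12] .##.. => #  t=1,i=13
  [11] .#.## => #  t=5,i=2
  [10] .#.#. => .  t=1,i=0
  [9] .#..# => .  t=1,i=2
  [8] .#... => .  t=2,i=6
  [7] ..### => #  t=0,i=4
  [6] ..##. => .  t=1,i=4
  [5] ..#.# => .  t=1,i=18
  [4] ..#.. => #  t=2,i=5
  [3] ...## => .  t=0,i=3
  [2] ...#. => .  t=1,i=17
  [1] ....# => .  t=0,i=2
  [0] ..... => #  t=0,i=1
  bits 00001011010001101111100010010001 = 189200529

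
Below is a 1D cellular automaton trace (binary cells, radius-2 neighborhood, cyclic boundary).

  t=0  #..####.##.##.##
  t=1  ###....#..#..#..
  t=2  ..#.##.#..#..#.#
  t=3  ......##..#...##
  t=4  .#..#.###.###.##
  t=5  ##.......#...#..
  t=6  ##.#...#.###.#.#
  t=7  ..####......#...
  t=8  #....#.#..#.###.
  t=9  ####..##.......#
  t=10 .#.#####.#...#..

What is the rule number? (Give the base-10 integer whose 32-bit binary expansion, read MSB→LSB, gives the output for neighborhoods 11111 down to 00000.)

  [31] ##### => #  t=9,i=1
  [30] ####. => .  t=0,i=5
  [29] ###.# => .  t=0,i=6
  [28] ###.. => #  t=0,i=0
  [27] ##.## => #  t=0,i=7
  [26] ##.#. => #  t=2,i=6
  [25] ##..# => #  t=0,i=1
  [24] ##... => .  t=1,i=3
  [23] #.### => .  t=0,i=14
  [22] #.##. => .  t=0,i=8
  [21] #.#.# => .  t=6,i=13
  [20] #.#.. => #  t=2,i=7
  [19] #..## => #  t=0,i=2
  [18] #..#. => .  t=1,i=9
  [17] #...# => #  t=3,i=12
  [16] #.... => #  t=1,i=4
  [15] .#### => .  t=0,i=4
  [14] .###. => .  t=0,i=15
  [13] .##.# => .  t=0,i=9
  [12] .##.. => #  t=3,i=7
  [11] .#.## => .  t=2,i=3
  [10] .#.#. => #  t=2,i=14
  [9] .#..# => .  t=1,i=8
  [8] .#... => #  t=3,i=11
  [7] ..### => .  t=0,i=3
  [6] ..##. => #  t=3,i=6
  [5] ..#.# => .  t=2,i=2
  [4] ..#.. => #  t=1,i=7
  [3] ...## => .  t=3,i=5
  [2] ...#. => .  t=1,i=6
  [1] ....# => #  t=1,i=5
  [0] ..... => .  t=3,i=2
  bits 10011110000110110001010101010010 = 2652575058

2652575058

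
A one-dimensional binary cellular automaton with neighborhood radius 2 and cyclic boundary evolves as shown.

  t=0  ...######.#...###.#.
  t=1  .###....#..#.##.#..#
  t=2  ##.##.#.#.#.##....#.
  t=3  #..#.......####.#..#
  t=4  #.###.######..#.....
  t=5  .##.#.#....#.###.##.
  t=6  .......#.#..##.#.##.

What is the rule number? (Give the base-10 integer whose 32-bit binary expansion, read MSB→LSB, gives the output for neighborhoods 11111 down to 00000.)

  [31] ##### => .  t=0,i=5
  [30] ####. => .  t=0,i=7
  [29] ###.# => #  t=0,i=8
  [28] ###.. => #  t=1,i=3
  [27] ##.## => .  t=2,i=2
  [26] ##.#. => .  t=0,i=9
  [25] ##..# => .  t=3,i=1
  [24] ##... => #  t=1,i=4
  [23] #.### => #  t=1,i=1
  [22] #.##. => #  t=1,i=13
  [21] #.#.# => .  t=2,i=6
  [20] #.#.. => .  t=0,i=10
  [19] #..## => .  t=3,i=18
  [18] #..#. => #  t=1,i=10
  [17] #...# => .  t=0,i=12
  [16] #.... => .  t=0,i=0
  [15] .#### => .  t=0,i=4
  [14] .###. => .  t=0,i=15
  [13] .##.# => .  t=1,i=14
  [12] .##.. => #  t=2,i=13
  [11] .#.## => #  t=1,i=0
  [10] .#.#. => .  t=2,i=7
  [9] .#..# => .  t=1,i=9
  [8] .#... => #  t=0,i=11
  [7] ..### => #  t=0,i=3
  [6] ..##. => .  t=3,i=19
  [5] ..#.# => .  t=1,i=11
  [4] ..#.. => #  t=1,i=8
  [3] ...## => #  t=0,i=2
  [2] ...#. => .  t=1,i=7
  [1] ....# => #  t=0,i=1
  [0] ..... => #  t=3,i=6
  bits 00110001110001000001100110011011 = 834935195

834935195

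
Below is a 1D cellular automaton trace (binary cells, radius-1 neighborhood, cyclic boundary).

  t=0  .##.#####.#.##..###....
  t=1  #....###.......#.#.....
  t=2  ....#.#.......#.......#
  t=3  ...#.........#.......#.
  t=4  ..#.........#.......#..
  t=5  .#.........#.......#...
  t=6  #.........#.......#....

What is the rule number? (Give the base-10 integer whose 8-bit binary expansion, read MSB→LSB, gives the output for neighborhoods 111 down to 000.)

  [7] ### => #  t=0,i=5
  [6] ##. => .  t=0,i=2
  [5] #.# => .  t=0,i=3
  [4] #.. => .  t=0,i=14
  [3] .## => .  t=0,i=1
  [2] .#. => .  t=0,i=10
  [1] ..# => #  t=0,i=0
  [0] ... => .  t=0,i=20
  bits 10000010 = 130

130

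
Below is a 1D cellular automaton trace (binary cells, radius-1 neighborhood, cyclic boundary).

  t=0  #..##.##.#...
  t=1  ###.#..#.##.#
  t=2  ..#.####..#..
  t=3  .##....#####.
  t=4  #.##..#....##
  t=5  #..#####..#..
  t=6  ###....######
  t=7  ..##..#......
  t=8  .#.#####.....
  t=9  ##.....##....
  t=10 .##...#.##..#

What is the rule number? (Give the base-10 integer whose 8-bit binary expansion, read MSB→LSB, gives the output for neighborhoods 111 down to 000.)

86

  nb ###: next=.  (t=1,i=0, bit7=0)
  nb ##.: next=#  (t=0,i=4, bit6=1)
  nb #.#: next=.  (t=0,i=5, bit5=0)
  nb #..: next=#  (t=0,i=1, bit4=1)
  nb .##: next=.  (t=0,i=3, bit3=0)
  nb .#.: next=#  (t=0,i=0, bit2=1)
  nb ..#: next=#  (t=0,i=2, bit1=1)
  nb ...: next=.  (t=0,i=11, bit0=0)
  bits 01010110 = 86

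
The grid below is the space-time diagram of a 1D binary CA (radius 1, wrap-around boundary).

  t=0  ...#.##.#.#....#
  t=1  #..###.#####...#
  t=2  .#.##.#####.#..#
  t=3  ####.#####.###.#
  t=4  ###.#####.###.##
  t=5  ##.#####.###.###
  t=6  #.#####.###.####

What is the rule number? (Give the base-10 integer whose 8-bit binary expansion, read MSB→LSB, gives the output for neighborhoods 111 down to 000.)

  ###|#  b7=1 t=1,i=4
  ##.|.  b6=0 t=0,i=6
  #.#|#  b5=1 t=0,i=4
  #..|#  b4=1 t=0,i=0
  .##|#  b3=1 t=0,i=5
  .#.|#  b2=1 t=0,i=3
  ..#|.  b1=0 t=0,i=2
  ...|.  b0=0 t=0,i=1
  bits 10111100 = 188

188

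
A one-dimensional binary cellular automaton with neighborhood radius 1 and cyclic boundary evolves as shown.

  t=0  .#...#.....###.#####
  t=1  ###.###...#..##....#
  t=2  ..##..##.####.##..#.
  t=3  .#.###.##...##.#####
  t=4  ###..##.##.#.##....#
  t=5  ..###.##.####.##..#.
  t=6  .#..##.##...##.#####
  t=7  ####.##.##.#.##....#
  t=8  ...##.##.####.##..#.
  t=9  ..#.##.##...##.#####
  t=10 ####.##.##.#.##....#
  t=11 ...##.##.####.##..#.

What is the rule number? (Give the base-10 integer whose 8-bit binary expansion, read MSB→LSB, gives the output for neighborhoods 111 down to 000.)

118

  ### -> .   bit 7 = 0  t=0,i=12
  ##. -> #   bit 6 = 1  t=0,i=13
  #.# -> #   bit 5 = 1  t=0,i=0
  #.. -> #   bit 4 = 1  t=0,i=2
  .## -> .   bit 3 = 0  t=0,i=11
  .#. -> #   bit 2 = 1  t=0,i=1
  ..# -> #   bit 1 = 1  t=0,i=4
  ... -> .   bit 0 = 0  t=0,i=3
  bits 01110110 = 118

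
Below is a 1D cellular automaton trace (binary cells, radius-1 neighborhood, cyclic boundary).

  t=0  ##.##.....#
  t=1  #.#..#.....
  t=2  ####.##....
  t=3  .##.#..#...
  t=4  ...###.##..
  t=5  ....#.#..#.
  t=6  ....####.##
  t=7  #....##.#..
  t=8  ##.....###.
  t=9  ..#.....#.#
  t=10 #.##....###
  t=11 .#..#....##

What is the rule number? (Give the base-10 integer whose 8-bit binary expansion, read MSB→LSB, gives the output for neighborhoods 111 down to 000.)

180

  ### -> #   bit 7 = 1  t=0,i=0
  ##. -> .   bit 6 = 0  t=0,i=1
  #.# -> #   bit 5 = 1  t=0,i=2
  #.. -> #   bit 4 = 1  t=0,i=5
  .## -> .   bit 3 = 0  t=0,i=3
  .#. -> #   bit 2 = 1  t=1,i=0
  ..# -> .   bit 1 = 0  t=0,i=9
  ... -> .   bit 0 = 0  t=0,i=6
  bits 10110100 = 180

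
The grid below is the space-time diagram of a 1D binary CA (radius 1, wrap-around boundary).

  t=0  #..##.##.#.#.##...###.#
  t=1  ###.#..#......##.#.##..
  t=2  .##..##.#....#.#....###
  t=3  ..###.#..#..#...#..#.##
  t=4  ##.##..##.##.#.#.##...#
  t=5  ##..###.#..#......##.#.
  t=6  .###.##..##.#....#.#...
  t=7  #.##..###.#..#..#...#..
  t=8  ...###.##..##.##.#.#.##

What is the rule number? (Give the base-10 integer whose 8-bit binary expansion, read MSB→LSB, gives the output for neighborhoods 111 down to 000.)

  ### -> #   bit 7 = 1  t=0,i=19
  ##. -> #   bit 6 = 1  t=0,i=0
  #.# -> .   bit 5 = 0  t=0,i=5
  #.. -> #   bit 4 = 1  t=0,i=1
  .## -> .   bit 3 = 0  t=0,i=3
  .#. -> .   bit 2 = 0  t=0,i=9
  ..# -> #   bit 1 = 1  t=0,i=2
  ... -> .   bit 0 = 0  t=0,i=16
  bits 11010010 = 210

210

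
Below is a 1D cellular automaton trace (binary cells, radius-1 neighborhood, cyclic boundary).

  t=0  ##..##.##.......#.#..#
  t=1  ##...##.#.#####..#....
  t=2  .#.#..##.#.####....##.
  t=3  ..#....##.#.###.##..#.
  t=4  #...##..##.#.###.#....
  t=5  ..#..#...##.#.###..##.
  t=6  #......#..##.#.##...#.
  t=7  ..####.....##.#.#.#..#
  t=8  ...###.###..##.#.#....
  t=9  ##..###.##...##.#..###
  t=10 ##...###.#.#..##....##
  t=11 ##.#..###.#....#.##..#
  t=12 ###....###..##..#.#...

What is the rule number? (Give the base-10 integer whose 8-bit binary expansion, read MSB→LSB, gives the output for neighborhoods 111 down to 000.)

225

  [7] ### => #  t=0,i=0
  [6] ##. => #  t=0,i=1
  [5] #.# => #  t=0,i=6
  [4] #.. => .  t=0,i=2
  [3] .## => .  t=0,i=4
  [2] .#. => .  t=0,i=16
  [1] ..# => .  t=0,i=3
  [0] ... => #  t=0,i=10
  bits 11100001 = 225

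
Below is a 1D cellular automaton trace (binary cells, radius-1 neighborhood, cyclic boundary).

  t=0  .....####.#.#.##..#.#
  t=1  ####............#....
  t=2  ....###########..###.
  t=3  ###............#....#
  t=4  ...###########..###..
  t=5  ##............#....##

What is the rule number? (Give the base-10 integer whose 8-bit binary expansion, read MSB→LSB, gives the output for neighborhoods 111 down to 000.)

  ###|.  b7=0 t=0,i=6
  ##.|.  b6=0 t=0,i=8
  #.#|.  b5=0 t=0,i=9
  #..|#  b4=1 t=0,i=0
  .##|.  b3=0 t=0,i=5
  .#.|.  b2=0 t=0,i=10
  ..#|.  b1=0 t=0,i=4
  ...|#  b0=1 t=0,i=1
  bits 00010001 = 17

17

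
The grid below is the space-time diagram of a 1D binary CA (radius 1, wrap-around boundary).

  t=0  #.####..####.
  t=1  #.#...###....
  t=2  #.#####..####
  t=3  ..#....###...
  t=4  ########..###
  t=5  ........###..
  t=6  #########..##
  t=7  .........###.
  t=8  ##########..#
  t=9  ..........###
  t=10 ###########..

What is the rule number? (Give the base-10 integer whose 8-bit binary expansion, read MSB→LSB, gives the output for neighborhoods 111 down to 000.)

  [7] ### => .  t=0,i=3
  [6] ##. => .  t=0,i=5
  [5] #.# => .  t=0,i=1
  [4] #.. => #  t=0,i=6
  [3] .## => #  t=0,i=2
  [2] .#. => #  t=0,i=0
  [1] ..# => #  t=0,i=7
  [0] ... => #  t=1,i=4
  bits 00011111 = 31

31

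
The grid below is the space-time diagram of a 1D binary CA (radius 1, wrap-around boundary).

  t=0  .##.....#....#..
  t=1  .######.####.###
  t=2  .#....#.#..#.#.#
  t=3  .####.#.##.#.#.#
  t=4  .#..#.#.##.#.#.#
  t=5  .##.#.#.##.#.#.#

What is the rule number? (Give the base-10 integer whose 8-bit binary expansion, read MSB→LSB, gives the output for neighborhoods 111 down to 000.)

  nb ###: next=.  (t=1,i=2, bit7=0)
  nb ##.: next=#  (t=0,i=2, bit6=1)
  nb #.#: next=.  (t=1,i=0, bit5=0)
  nb #..: next=#  (t=0,i=3, bit4=1)
  nb .##: next=#  (t=0,i=1, bit3=1)
  nb .#.: next=#  (t=0,i=8, bit2=1)
  nb ..#: next=.  (t=0,i=0, bit1=0)
  nb ...: next=#  (t=0,i=4, bit0=1)
  bits 01011101 = 93

93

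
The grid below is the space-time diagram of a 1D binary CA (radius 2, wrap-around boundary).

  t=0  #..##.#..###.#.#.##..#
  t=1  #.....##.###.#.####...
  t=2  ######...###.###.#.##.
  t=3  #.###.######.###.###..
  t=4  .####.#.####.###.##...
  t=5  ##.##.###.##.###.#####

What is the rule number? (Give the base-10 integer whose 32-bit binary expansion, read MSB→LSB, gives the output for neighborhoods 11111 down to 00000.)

  nb #####: next=#  (t=2,i=2, bit31=1)
  nb ####.: next=#  (t=1,i=17, bit30=1)
  nb ###.#: next=#  (t=0,i=11, bit29=1)
  nb ###..: next=.  (t=1,i=18, bit28=0)
  nb ##.##: next=.  (t=1,i=8, bit27=0)
  nb ##.#.: next=.  (t=0,i=5, bit26=0)
  nb ##..#: next=.  (t=0,i=1, bit25=0)
  nb ##...: next=#  (t=1,i=19, bit24=1)
  nb #.###: next=#  (t=1,i=9, bit23=1)
  nb #.##.: next=#  (t=0,i=17, bit22=1)
  nb #.#.#: next=#  (t=0,i=13, bit21=1)
  nb #.#..: next=#  (t=0,i=6, bit20=1)
  nb #..##: next=.  (t=0,i=2, bit19=0)
  nb #..#.: next=.  (t=3,i=21, bit18=0)
  nb #...#: next=#  (t=1,i=20, bit17=1)
  nb #....: next=#  (t=1,i=2, bit16=1)
  nb .####: next=.  (t=1,i=16, bit15=0)
  nb .###.: next=#  (t=0,i=10, bit14=1)
  nb .##.#: next=.  (t=0,i=4, bit13=0)
  nb .##..: next=#  (t=0,i=0, bit12=1)
  nb .#.##: next=#  (t=0,i=16, bit11=1)
  nb .#.#.: next=.  (t=0,i=14, bit10=0)
  nb .#..#: next=#  (t=0,i=7, bit9=1)
  nb .#...: next=#  (t=1,i=1, bit8=1)
  nb ..###: next=#  (t=0,i=9, bit7=1)
  nb ..##.: next=.  (t=0,i=3, bit6=0)
  nb ..#.#: next=.  (t=3,i=0, bit5=0)
  nb ..#..: next=#  (t=1,i=0, bit4=1)
  nb ...##: next=#  (t=1,i=5, bit3=1)
  nb ...#.: next=.  (t=1,i=21, bit2=0)
  nb ....#: next=#  (t=1,i=4, bit1=1)
  nb .....: next=#  (t=1,i=3, bit0=1)
  bits 11100001111100110101101110011011 = 3790822299

3790822299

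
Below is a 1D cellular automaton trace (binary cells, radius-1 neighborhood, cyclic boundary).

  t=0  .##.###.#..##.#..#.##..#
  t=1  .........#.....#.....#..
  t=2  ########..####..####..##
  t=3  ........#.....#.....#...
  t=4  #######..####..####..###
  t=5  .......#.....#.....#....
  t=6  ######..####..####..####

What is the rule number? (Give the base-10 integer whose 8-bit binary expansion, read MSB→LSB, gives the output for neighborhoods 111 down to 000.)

17

  ### -> .   bit 7 = 0  t=0,i=5
  ##. -> .   bit 6 = 0  t=0,i=2
  #.# -> .   bit 5 = 0  t=0,i=0
  #.. -> #   bit 4 = 1  t=0,i=9
  .## -> .   bit 3 = 0  t=0,i=1
  .#. -> .   bit 2 = 0  t=0,i=8
  ..# -> .   bit 1 = 0  t=0,i=10
  ... -> #   bit 0 = 1  t=1,i=0
  bits 00010001 = 17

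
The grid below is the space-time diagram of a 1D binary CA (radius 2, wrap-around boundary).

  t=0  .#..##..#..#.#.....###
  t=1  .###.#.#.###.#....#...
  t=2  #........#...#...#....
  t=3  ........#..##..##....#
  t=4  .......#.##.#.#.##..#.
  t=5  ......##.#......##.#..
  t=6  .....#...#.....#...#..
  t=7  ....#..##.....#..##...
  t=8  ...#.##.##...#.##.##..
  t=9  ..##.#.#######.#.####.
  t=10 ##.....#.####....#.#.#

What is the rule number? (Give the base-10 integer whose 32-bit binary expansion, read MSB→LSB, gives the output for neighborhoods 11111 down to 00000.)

3386774060

  #####|#  b31=1 t=9,i=9
  ####.|#  b30=1 t=9,i=12
  ###.#|.  b29=0 t=0,i=21
  ###..|.  b28=0 t=9,i=20
  ##.##|#  b27=1 t=8,i=7
  ##.#.|.  b26=0 t=0,i=0
  ##..#|.  b25=0 t=0,i=6
  ##...|#  b24=1 t=3,i=17
  #.###|#  b23=1 t=1,i=9
  #.##.|#  b22=1 t=4,i=9
  #.#.#|.  b21=0 t=1,i=5
  #.#..|#  b20=1 t=0,i=1
  #..##|#  b19=1 t=0,i=3
  #..#.|#  b18=1 t=0,i=7
  #...#|#  b17=1 t=2,i=11
  #....|.  b16=0 t=0,i=15
  .####|.  b15=0 t=9,i=8
  .###.|.  b14=0 t=0,i=20
  .##.#|.  b13=0 t=4,i=10
  .##..|#  b12=1 t=0,i=5
  .#.##|.  b11=0 t=1,i=8
  .#.#.|.  b10=0 t=0,i=12
  .#..#|#  b9=1 t=0,i=2
  .#...|.  b8=0 t=0,i=14
  ..###|.  b7=0 t=0,i=19
  ..##.|.  b6=0 t=0,i=4
  ..#.#|#  b5=1 t=0,i=11
  ..#..|.  b4=0 t=0,i=8
  ...##|#  b3=1 t=0,i=18
  ...#.|#  b2=1 t=1,i=17
  ....#|.  b1=0 t=0,i=17
  .....|.  b0=0 t=0,i=16
  bits 11001001110111100001001000101100 = 3386774060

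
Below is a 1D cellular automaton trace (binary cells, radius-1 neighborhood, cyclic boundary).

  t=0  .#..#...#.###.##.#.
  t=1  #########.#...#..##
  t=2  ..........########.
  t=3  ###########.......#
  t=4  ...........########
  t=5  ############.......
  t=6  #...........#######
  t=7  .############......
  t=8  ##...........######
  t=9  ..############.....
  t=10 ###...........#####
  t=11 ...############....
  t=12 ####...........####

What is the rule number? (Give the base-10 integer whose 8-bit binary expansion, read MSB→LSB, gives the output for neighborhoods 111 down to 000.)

  nb ###: next=.  (t=0,i=11, bit7=0)
  nb ##.: next=.  (t=0,i=12, bit6=0)
  nb #.#: next=.  (t=0,i=9, bit5=0)
  nb #..: next=#  (t=0,i=2, bit4=1)
  nb .##: next=#  (t=0,i=10, bit3=1)
  nb .#.: next=#  (t=0,i=1, bit2=1)
  nb ..#: next=#  (t=0,i=0, bit1=1)
  nb ...: next=#  (t=0,i=6, bit0=1)
  bits 00011111 = 31

31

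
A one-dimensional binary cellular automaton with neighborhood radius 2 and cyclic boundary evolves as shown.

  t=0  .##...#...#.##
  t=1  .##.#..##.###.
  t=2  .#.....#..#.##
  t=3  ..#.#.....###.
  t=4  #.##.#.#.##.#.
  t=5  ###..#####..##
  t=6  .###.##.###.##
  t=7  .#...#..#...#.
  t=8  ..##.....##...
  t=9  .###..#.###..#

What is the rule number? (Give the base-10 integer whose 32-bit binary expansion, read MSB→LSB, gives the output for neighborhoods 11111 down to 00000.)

1390583273

  #####|.  b31=0 t=5,i=0
  ####.|#  b30=1 t=5,i=1
  ###.#|.  b29=0 t=6,i=3
  ###..|#  b28=1 t=1,i=12
  ##.##|.  b27=0 t=0,i=0
  ##.#.|.  b26=0 t=1,i=3
  ##..#|#  b25=1 t=1,i=13
  ##...|.  b24=0 t=0,i=3
  #.###|#  b23=1 t=1,i=10
  #.##.|#  b22=1 t=0,i=1
  #.#.#|#  b21=1 t=4,i=0
  #.#..|.  b20=0 t=1,i=4
  #..##|.  b19=0 t=1,i=0
  #..#.|.  b18=0 t=2,i=9
  #...#|#  b17=1 t=0,i=4
  #....|.  b16=0 t=2,i=3
  .####|#  b15=1 t=5,i=6
  .###.|.  b14=0 t=1,i=11
  .##.#|.  b13=0 t=0,i=13
  .##..|#  b12=1 t=0,i=2
  .#.##|#  b11=1 t=0,i=11
  .#.#.|#  b10=1 t=3,i=3
  .#..#|.  b9=0 t=1,i=5
  .#...|#  b8=1 t=0,i=7
  ..###|#  b7=1 t=3,i=10
  ..##.|#  b6=1 t=1,i=1
  ..#.#|#  b5=1 t=0,i=10
  ..#..|.  b4=0 t=0,i=6
  ...##|#  b3=1 t=3,i=9
  ...#.|.  b2=0 t=0,i=5
  ....#|.  b1=0 t=2,i=5
  .....|#  b0=1 t=2,i=4
  bits 01010010111000101001110111101001 = 1390583273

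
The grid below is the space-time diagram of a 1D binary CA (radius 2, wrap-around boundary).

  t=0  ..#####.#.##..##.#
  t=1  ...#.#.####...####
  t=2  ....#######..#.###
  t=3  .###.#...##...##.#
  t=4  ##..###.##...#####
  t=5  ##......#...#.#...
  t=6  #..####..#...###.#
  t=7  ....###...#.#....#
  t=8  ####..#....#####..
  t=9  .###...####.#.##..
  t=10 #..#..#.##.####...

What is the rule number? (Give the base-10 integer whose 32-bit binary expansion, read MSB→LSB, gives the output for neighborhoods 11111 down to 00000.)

1425124683

  [31] ##### => .  t=0,i=4
  [30] ####. => #  t=0,i=5
  [29] ###.# => .  t=0,i=6
  [28] ###.. => #  t=1,i=10
  [27] ##.## => .  t=4,i=7
  [26] ##.#. => #  t=0,i=7
  [25] ##..# => .  t=0,i=12
  [24] ##... => .  t=1,i=0
  [23] #.### => #  t=1,i=7
  [22] #.##. => #  t=0,i=10
  [21] #.#.# => #  t=0,i=8
  [20] #.#.. => #  t=0,i=17
  [19] #..## => .  t=0,i=1
  [18] #..#. => .  t=2,i=12
  [17] #...# => .  t=1,i=1
  [16] #.... => #  t=2,i=1
  [15] .#### => #  t=0,i=3
  [14] .###. => .  t=2,i=16
  [13] .##.# => #  t=0,i=15
  [12] .##.. => .  t=0,i=11
  [11] .#.## => #  t=0,i=9
  [10] .#.#. => #  t=1,i=4
  [9] .#..# => .  t=0,i=0
  [8] .#... => #  t=3,i=6
  [7] ..### => .  t=0,i=2
  [6] ..##. => #  t=0,i=14
  [5] ..#.# => .  t=1,i=3
  [4] ..#.. => .  t=5,i=8
  [3] ...## => #  t=1,i=13
  [2] ...#. => .  t=1,i=2
  [1] ....# => #  t=2,i=2
  [0] ..... => #  t=5,i=4
  bits 01010100111100011010110101001011 = 1425124683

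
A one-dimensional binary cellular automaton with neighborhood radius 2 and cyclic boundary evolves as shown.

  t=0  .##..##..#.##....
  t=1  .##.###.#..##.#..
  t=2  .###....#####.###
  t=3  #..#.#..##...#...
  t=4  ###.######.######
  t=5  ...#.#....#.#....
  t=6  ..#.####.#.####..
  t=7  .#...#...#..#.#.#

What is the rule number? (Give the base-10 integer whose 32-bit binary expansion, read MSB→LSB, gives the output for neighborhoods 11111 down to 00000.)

  [31] ##### => .  t=2,i=10
  [30] ####. => .  t=2,i=11
  [29] ###.# => .  t=1,i=6
  [28] ###.. => #  t=2,i=3
  [27] ##.## => #  t=1,i=3
  [26] ##.#. => .  t=1,i=7
  [25] ##..# => .  t=0,i=3
  [24] ##... => .  t=0,i=13
  [23] #.### => .  t=1,i=4
  [22] #.##. => #  t=0,i=11
  [21] #.#.# => #  t=6,i=9
  [20] #.#.. => #  t=1,i=8
  [19] #..## => #  t=0,i=4
  [18] #..#. => #  t=0,i=8
  [17] #...# => #  t=1,i=16
  [16] #.... => #  t=0,i=14
  [15] .#### => #  t=2,i=9
  [14] .###. => .  t=1,i=5
  [13] .##.# => #  t=1,i=2
  [12] .##.. => #  t=0,i=2
  [11] .#.## => .  t=0,i=10
  [10] .#.#. => #  t=3,i=4
  [9] .#..# => #  t=1,i=9
  [8] .#... => #  t=1,i=15
  [7] ..### => #  t=2,i=8
  [6] ..##. => #  t=0,i=1
  [5] ..#.# => .  t=0,i=9
  [4] ..#.. => #  t=3,i=0
  [3] ...## => .  t=0,i=0
  [2] ...#. => #  t=3,i=12
  [1] ....# => .  t=0,i=16
  [0] ..... => .  t=0,i=15
  bits 00011000011111111011011111010100 = 411023316

411023316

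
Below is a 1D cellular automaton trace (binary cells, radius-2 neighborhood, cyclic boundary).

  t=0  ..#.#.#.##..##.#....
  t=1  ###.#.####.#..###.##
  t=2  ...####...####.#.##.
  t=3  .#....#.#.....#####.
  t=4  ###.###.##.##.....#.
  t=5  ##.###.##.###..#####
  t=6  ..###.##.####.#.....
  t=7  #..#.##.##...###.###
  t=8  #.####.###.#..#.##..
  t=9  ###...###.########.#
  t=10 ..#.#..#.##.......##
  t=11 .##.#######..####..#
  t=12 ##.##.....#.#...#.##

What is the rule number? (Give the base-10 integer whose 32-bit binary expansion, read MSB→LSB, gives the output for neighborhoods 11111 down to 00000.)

486431543

  [31] ##### => .  t=1,i=0
  [30] ####. => .  t=1,i=1
  [29] ###.# => .  t=1,i=2
  [28] ###.. => #  t=2,i=6
  [27] ##.## => #  t=1,i=17
  [26] ##.#. => #  t=0,i=14
  [25] ##..# => .  t=0,i=10
  [24] ##... => .  t=2,i=7
  [23] #.### => #  t=1,i=6
  [22] #.##. => #  t=0,i=8
  [21] #.#.# => #  t=0,i=4
  [20] #.#.. => #  t=0,i=15
  [19] #..## => #  t=0,i=11
  [18] #..#. => #  t=3,i=0
  [17] #...# => #  t=2,i=8
  [16] #.... => .  t=0,i=17
  [15] .#### => .  t=1,i=7
  [14] .###. => #  t=1,i=15
  [13] .##.# => .  t=0,i=13
  [12] .##.. => #  t=0,i=9
  [11] .#.## => #  t=0,i=7
  [10] .#.#. => .  t=0,i=3
  [9] .#..# => #  t=1,i=12
  [8] .#... => #  t=0,i=16
  [7] ..### => .  t=1,i=14
  [6] ..##. => .  t=0,i=12
  [5] ..#.# => #  t=0,i=2
  [4] ..#.. => #  t=3,i=1
  [3] ...## => .  t=2,i=2
  [2] ...#. => #  t=0,i=1
  [1] ....# => #  t=0,i=0
  [0] ..... => #  t=0,i=18
  bits 00011100111111100101101100110111 = 486431543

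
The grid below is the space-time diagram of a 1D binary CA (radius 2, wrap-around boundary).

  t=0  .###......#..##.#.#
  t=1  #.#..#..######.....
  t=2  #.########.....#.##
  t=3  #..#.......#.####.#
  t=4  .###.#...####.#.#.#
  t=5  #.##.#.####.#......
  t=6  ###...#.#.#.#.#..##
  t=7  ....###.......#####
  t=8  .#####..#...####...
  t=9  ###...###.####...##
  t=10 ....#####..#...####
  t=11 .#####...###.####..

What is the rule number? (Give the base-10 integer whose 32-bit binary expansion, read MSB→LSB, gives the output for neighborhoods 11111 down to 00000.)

576703230

  ##### -> .   bit 31 = 0  t=1,i=10
  ####. -> .   bit 30 = 0  t=1,i=12
  ###.# -> #   bit 29 = 1  t=2,i=0
  ###.. -> .   bit 28 = 0  t=0,i=3
  ##.## -> .   bit 27 = 0  t=2,i=1
  ##.#. -> .   bit 26 = 0  t=0,i=15
  ##..# -> #   bit 25 = 1  t=3,i=1
  ##... -> .   bit 24 = 0  t=0,i=4
  #.### -> .   bit 23 = 0  t=0,i=1
  #.##. -> #   bit 22 = 1  t=3,i=18
  #.#.# -> .   bit 21 = 0  t=0,i=16
  #.#.. -> #   bit 20 = 1  t=1,i=2
  #..## -> #   bit 19 = 1  t=0,i=12
  #..#. -> #   bit 18 = 1  t=1,i=4
  #...# -> #   bit 17 = 1  t=4,i=7
  #.... -> #   bit 16 = 1  t=0,i=5
  .#### -> #   bit 15 = 1  t=1,i=9
  .###. -> #   bit 14 = 1  t=0,i=2
  .##.# -> .   bit 13 = 0  t=0,i=14
  .##.. -> .   bit 12 = 0  t=3,i=0
  .#.## -> #   bit 11 = 1  t=0,i=0
  .#.#. -> .   bit 10 = 0  t=0,i=17
  .#..# -> #   bit 9 = 1  t=0,i=11
  .#... -> .   bit 8 = 0  t=3,i=4
  ..### -> #   bit 7 = 1  t=1,i=8
  ..##. -> #   bit 6 = 1  t=0,i=13
  ..#.# -> #   bit 5 = 1  t=1,i=0
  ..#.. -> #   bit 4 = 1  t=0,i=10
  ...## -> #   bit 3 = 1  t=4,i=8
  ...#. -> #   bit 2 = 1  t=0,i=9
  ....# -> #   bit 1 = 1  t=0,i=8
  ..... -> .   bit 0 = 0  t=0,i=6
  bits 00100010010111111100101011111110 = 576703230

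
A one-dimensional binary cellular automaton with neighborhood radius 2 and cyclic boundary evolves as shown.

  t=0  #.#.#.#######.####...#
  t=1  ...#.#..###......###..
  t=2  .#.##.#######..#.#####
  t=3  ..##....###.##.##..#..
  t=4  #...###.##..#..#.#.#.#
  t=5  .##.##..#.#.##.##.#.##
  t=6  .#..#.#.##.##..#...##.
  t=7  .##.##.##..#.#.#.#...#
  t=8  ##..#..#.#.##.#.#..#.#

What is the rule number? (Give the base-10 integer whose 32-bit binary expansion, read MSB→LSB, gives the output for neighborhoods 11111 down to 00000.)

2471186098

  ##### -> #   bit 31 = 1  t=0,i=8
  ####. -> .   bit 30 = 0  t=0,i=11
  ###.# -> .   bit 29 = 0  t=0,i=12
  ###.. -> #   bit 28 = 1  t=0,i=17
  ##.## -> .   bit 27 = 0  t=0,i=13
  ##.#. -> .   bit 26 = 0  t=0,i=1
  ##..# -> #   bit 25 = 1  t=2,i=13
  ##... -> #   bit 24 = 1  t=0,i=18
  #.### -> .   bit 23 = 0  t=0,i=6
  #.##. -> #   bit 22 = 1  t=2,i=3
  #.#.# -> .   bit 21 = 0  t=0,i=2
  #.#.. -> .   bit 20 = 0  t=1,i=5
  #..## -> #   bit 19 = 1  t=1,i=7
  #..#. -> .   bit 18 = 0  t=2,i=14
  #...# -> #   bit 17 = 1  t=0,i=19
  #.... -> #   bit 16 = 1  t=1,i=12
  .#### -> .   bit 15 = 0  t=0,i=7
  .###. -> #   bit 14 = 1  t=1,i=9
  .##.# -> .   bit 13 = 0  t=0,i=0
  .##.. -> .   bit 12 = 0  t=3,i=3
  .#.## -> #   bit 11 = 1  t=0,i=5
  .#.#. -> #   bit 10 = 1  t=0,i=3
  .#..# -> #   bit 9 = 1  t=1,i=6
  .#... -> .   bit 8 = 0  t=3,i=20
  ..### -> #   bit 7 = 1  t=1,i=8
  ..##. -> .   bit 6 = 0  t=0,i=21
  ..#.# -> #   bit 5 = 1  t=1,i=3
  ..#.. -> #   bit 4 = 1  t=3,i=19
  ...## -> .   bit 3 = 0  t=0,i=20
  ...#. -> .   bit 2 = 0  t=1,i=2
  ....# -> #   bit 1 = 1  t=1,i=1
  ..... -> .   bit 0 = 0  t=1,i=0
  bits 10010011010010110100111010110010 = 2471186098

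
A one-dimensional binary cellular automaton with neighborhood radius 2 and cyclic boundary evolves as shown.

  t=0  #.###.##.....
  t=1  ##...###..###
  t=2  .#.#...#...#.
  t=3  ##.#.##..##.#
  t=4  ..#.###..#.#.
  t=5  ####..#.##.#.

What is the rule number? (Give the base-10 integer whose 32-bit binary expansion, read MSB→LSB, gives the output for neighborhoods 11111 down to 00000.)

  nb #####: next=.  (t=1,i=12, bit31=0)
  nb ####.: next=.  (t=1,i=0, bit30=0)
  nb ###.#: next=.  (t=0,i=4, bit29=0)
  nb ###..: next=#  (t=1,i=1, bit28=1)
  nb ##.##: next=#  (t=0,i=5, bit27=1)
  nb ##.#.: next=#  (t=3,i=2, bit26=1)
  nb ##..#: next=.  (t=1,i=8, bit25=0)
  nb ##...: next=.  (t=0,i=8, bit24=0)
  nb #.###: next=.  (t=0,i=2, bit23=0)
  nb #.##.: next=#  (t=0,i=6, bit22=1)
  nb #.#.#: next=.  (t=3,i=3, bit21=0)
  nb #.#..: next=#  (t=2,i=3, bit20=1)
  nb #..##: next=.  (t=1,i=9, bit19=0)
  nb #..#.: next=#  (t=2,i=0, bit18=1)
  nb #...#: next=#  (t=1,i=3, bit17=1)
  nb #....: next=.  (t=0,i=9, bit16=0)
  nb .####: next=#  (t=1,i=11, bit15=1)
  nb .###.: next=.  (t=0,i=3, bit14=0)
  nb .##.#: next=.  (t=3,i=10, bit13=0)
  nb .##..: next=#  (t=0,i=7, bit12=1)
  nb .#.##: next=#  (t=0,i=1, bit11=1)
  nb .#.#.: next=.  (t=2,i=2, bit10=0)
  nb .#..#: next=#  (t=2,i=12, bit9=1)
  nb .#...: next=.  (t=2,i=4, bit8=0)
  nb ..###: next=.  (t=1,i=5, bit7=0)
  nb ..##.: next=#  (t=3,i=9, bit6=1)
  nb ..#.#: next=#  (t=0,i=0, bit5=1)
  nb ..#..: next=.  (t=2,i=7, bit4=0)
  nb ...##: next=.  (t=1,i=4, bit3=0)
  nb ...#.: next=#  (t=0,i=12, bit2=1)
  nb ....#: next=#  (t=0,i=11, bit1=1)
  nb .....: next=#  (t=0,i=10, bit0=1)
  bits 00011100010101101001101001100111 = 475437671

475437671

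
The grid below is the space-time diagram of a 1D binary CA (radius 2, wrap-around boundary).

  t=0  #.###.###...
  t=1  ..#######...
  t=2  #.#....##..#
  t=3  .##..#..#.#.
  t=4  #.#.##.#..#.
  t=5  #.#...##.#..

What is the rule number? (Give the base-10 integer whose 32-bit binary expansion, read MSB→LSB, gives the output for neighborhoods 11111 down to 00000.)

2092716179

  [31] ##### => .  t=1,i=4
  [30] ####. => #  t=1,i=7
  [29] ###.# => #  t=0,i=4
  [28] ###.. => #  t=0,i=8
  [27] ##.## => #  t=0,i=5
  [26] ##.#. => #  t=2,i=1
  [25] ##..# => .  t=2,i=9
  [24] ##... => .  t=0,i=9
  [23] #.### => #  t=0,i=2
  [22] #.##. => .  t=4,i=4
  [21] #.#.# => #  t=4,i=0
  [20] #.#.. => #  t=2,i=2
  [19] #..## => #  t=2,i=10
  [18] #..#. => #  t=3,i=4
  [17] #...# => .  t=0,i=10
  [16] #.... => .  t=1,i=10
  [15] .#### => .  t=1,i=3
  [14] .###. => #  t=0,i=3
  [13] .##.# => .  t=2,i=0
  [12] .##.. => #  t=2,i=8
  [11] .#.## => .  t=0,i=1
  [10] .#.#. => .  t=3,i=9
  [9] .#..# => .  t=3,i=6
  [8] .#... => .  t=2,i=3
  [7] ..### => #  t=1,i=2
  [6] ..##. => .  t=2,i=7
  [5] ..#.# => .  t=0,i=0
  [4] ..#.. => #  t=3,i=5
  [3] ...## => .  t=1,i=1
  [2] ...#. => .  t=0,i=11
  [1] ....# => #  t=1,i=0
  [0] ..... => #  t=1,i=11
  bits 01111100101111000101000010010011 = 2092716179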